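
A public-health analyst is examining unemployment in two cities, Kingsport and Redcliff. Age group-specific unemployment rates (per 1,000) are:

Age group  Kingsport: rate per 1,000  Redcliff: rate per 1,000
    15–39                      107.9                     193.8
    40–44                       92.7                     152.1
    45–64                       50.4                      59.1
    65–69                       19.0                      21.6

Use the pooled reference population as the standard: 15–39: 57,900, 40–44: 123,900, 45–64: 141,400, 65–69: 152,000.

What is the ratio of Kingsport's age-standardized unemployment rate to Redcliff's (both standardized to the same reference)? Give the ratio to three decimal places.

0.665

Standard total = 475,200; weights = 0.1218, 0.2607, 0.2976, 0.3199.
Kingsport: 0.1218×107.9 + 0.2607×92.7 + 0.2976×50.4 + 0.3199×19.0 = 58.3912 per 1,000.
Redcliff: 0.1218×193.8 + 0.2607×152.1 + 0.2976×59.1 + 0.3199×21.6 = 87.7655 per 1,000.
Ratio = 58.3912 ÷ 87.7655 = 0.66531.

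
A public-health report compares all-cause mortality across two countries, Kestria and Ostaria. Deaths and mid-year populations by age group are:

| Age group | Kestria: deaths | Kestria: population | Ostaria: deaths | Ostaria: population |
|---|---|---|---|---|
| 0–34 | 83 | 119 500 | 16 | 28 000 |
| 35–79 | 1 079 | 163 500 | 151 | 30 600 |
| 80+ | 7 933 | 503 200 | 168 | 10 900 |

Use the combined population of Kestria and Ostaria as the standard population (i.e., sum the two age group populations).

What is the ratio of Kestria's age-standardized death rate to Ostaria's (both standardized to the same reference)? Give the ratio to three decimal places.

Age-specific rates per 100 000 for Kestria: 69.46, 659.94, 1576.51.
For Ostaria: 57.14, 493.46, 1541.28.
Combined standard total = 855 700; weights = 0.1724, 0.2268, 0.6008.
Kestria: 0.1724×69.46 + 0.2268×659.94 + 0.6008×1576.51 = 1108.8265 per 100 000.
Ostaria: 0.1724×57.14 + 0.2268×493.46 + 0.6008×1541.28 = 1047.7787 per 100 000.
Ratio = 1108.8265 ÷ 1047.7787 = 1.05826.

1.058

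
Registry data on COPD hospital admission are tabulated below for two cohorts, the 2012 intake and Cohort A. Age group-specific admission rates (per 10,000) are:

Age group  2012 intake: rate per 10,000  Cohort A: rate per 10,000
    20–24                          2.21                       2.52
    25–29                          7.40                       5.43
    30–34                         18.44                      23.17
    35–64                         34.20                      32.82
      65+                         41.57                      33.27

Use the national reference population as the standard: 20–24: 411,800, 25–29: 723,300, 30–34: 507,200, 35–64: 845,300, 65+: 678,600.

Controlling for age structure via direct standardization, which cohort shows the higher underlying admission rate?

Standard total = 3,166,200; weights = 0.1301, 0.2284, 0.1602, 0.2670, 0.2143.
The 2012 intake: 0.1301×2.21 + 0.2284×7.40 + 0.1602×18.44 + 0.2670×34.20 + 0.2143×41.57 = 22.9720 per 10,000.
Cohort A: 0.1301×2.52 + 0.2284×5.43 + 0.1602×23.17 + 0.2670×32.82 + 0.2143×33.27 = 21.1727 per 10,000.

2012 intake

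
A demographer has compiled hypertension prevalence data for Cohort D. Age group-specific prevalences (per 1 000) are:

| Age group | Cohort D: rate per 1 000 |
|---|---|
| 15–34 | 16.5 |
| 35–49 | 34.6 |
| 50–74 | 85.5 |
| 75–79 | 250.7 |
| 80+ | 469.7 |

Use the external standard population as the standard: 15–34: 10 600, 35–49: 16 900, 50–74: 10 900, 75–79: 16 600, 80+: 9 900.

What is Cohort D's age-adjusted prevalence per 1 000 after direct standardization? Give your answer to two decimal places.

161.84

Standard total = 64 900; weights = 0.1633, 0.2604, 0.1680, 0.2558, 0.1525.
Standardized rate: 0.1633×16.5 + 0.2604×34.6 + 0.1680×85.5 + 0.2558×250.7 + 0.1525×469.7 = 161.8373 per 1 000.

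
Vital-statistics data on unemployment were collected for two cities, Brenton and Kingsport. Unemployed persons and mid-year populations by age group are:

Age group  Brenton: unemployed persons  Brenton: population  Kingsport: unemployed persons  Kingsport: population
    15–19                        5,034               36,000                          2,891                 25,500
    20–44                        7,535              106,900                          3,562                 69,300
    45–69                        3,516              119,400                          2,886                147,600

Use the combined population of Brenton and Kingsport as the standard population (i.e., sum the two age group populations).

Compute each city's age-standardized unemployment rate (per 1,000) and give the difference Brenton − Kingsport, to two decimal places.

Age-specific rates per 1,000 for Brenton: 139.833, 70.486, 29.447.
For Kingsport: 113.373, 51.400, 19.553.
Combined standard total = 504,700; weights = 0.1219, 0.3491, 0.5290.
Brenton: 0.1219×139.833 + 0.3491×70.486 + 0.5290×29.447 = 57.2258 per 1,000.
Kingsport: 0.1219×113.373 + 0.3491×51.400 + 0.5290×19.553 = 42.1035 per 1,000.
Difference = 57.2258 − 42.1035 = 15.1223.

15.12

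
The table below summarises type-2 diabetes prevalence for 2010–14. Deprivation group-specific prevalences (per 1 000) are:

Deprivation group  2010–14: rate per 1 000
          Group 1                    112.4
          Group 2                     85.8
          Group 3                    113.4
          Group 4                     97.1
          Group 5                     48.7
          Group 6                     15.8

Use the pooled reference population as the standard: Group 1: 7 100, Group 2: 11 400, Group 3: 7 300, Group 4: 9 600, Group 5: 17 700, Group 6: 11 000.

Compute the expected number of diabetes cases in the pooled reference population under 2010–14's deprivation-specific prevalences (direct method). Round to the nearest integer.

Expected diabetes cases = Σ (standard pop × deprivation-specific rate ÷ 1 000)
= 7 100×112.4/1 000 + 11 400×85.8/1 000 + 7 300×113.4/1 000 + 9 600×97.1/1 000 + 17 700×48.7/1 000 + 11 000×15.8/1 000
= 798.04 + 978.12 + 827.82 + 932.16 + 861.99 + 173.80 = 4571.93.

4572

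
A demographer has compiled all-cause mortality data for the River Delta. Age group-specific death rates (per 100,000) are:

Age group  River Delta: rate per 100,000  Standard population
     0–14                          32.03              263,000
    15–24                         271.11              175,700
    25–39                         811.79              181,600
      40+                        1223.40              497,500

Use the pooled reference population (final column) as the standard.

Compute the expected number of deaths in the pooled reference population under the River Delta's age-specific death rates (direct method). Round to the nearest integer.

8121

Expected deaths = Σ (standard pop × age-specific rate ÷ 100,000)
= 263,000×32.03/100,000 + 175,700×271.11/100,000 + 181,600×811.79/100,000 + 497,500×1223.40/100,000
= 84.24 + 476.34 + 1474.21 + 6086.41 = 8121.20.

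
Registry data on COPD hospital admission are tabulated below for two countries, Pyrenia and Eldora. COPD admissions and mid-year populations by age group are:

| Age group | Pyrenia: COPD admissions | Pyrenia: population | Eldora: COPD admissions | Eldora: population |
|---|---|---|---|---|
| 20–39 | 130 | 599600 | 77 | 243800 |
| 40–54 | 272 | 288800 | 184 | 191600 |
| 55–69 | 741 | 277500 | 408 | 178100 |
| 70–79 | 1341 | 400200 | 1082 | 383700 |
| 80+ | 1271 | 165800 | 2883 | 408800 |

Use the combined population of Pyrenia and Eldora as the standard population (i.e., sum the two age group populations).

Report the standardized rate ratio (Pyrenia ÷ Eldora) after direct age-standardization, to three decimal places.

1.106

Age-specific rates per 10000 for Pyrenia: 2.17, 9.42, 26.70, 33.51, 76.66.
For Eldora: 3.16, 9.60, 22.91, 28.20, 70.52.
Combined standard total = 3137900; weights = 0.2688, 0.1531, 0.1452, 0.2498, 0.1831.
Pyrenia: 0.2688×2.17 + 0.1531×9.42 + 0.1452×26.70 + 0.2498×33.51 + 0.1831×76.66 = 28.3100 per 10000.
Eldora: 0.2688×3.16 + 0.1531×9.60 + 0.1452×22.91 + 0.2498×28.20 + 0.1831×70.52 = 25.6039 per 10000.
Ratio = 28.3100 ÷ 25.6039 = 1.10569.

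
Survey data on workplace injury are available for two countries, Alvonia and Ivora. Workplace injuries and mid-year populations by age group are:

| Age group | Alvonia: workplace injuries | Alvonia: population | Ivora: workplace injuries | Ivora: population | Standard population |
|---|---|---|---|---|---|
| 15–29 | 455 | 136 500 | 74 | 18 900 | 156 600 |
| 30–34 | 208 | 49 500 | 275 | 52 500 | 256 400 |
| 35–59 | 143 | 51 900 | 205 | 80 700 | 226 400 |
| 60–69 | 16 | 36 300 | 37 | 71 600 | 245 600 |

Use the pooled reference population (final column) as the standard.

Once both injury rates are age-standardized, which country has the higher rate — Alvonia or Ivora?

Ivora

Age-specific rates per 10 000 for Alvonia: 33.33, 42.02, 27.55, 4.41.
For Ivora: 39.15, 52.38, 25.40, 5.17.
Standard total = 885 000; weights = 0.1769, 0.2897, 0.2558, 0.2775.
Alvonia: 0.1769×33.33 + 0.2897×42.02 + 0.2558×27.55 + 0.2775×4.41 = 26.3441 per 10 000.
Ivora: 0.1769×39.15 + 0.2897×52.38 + 0.2558×25.40 + 0.2775×5.17 = 30.0364 per 10 000.
The crude rates (29.98 vs 26.42) would put Alvonia higher, but that reflects its age composition; once standardized to a common age structure, Ivora has the higher underlying rate.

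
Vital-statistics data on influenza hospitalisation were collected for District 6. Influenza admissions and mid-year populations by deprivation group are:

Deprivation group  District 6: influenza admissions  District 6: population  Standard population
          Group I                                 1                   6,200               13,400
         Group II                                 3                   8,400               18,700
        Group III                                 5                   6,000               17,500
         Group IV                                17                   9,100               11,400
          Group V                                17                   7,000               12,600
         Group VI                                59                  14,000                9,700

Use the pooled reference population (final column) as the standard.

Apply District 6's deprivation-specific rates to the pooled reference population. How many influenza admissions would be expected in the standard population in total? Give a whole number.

Deprivation-specific rates per 100,000 for District 6: 16.13, 35.71, 83.33, 186.81, 242.86, 421.43.
Expected influenza admissions = Σ (standard pop × deprivation-specific rate ÷ 100,000)
= 13,400×16.13/100,000 + 18,700×35.71/100,000 + 17,500×83.33/100,000 + 11,400×186.81/100,000 + 12,600×242.86/100,000 + 9,700×421.43/100,000
= 2.16 + 6.68 + 14.58 + 21.30 + 30.60 + 40.88 = 116.20.

116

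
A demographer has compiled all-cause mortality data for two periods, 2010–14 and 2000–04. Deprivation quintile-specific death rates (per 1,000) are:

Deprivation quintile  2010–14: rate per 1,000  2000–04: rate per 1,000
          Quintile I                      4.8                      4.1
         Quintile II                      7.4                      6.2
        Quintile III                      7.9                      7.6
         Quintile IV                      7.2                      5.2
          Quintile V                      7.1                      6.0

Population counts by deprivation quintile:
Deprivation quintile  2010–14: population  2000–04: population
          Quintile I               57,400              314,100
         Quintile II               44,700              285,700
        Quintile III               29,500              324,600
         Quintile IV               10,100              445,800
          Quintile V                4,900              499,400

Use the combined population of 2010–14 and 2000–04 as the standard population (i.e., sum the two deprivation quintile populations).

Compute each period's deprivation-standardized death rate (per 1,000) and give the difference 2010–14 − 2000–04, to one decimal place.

1.1

Combined standard total = 2,016,200; weights = 0.1843, 0.1639, 0.1756, 0.2261, 0.2501.
2010–14: 0.1843×4.8 + 0.1639×7.4 + 0.1756×7.9 + 0.2261×7.2 + 0.2501×7.1 = 6.8885 per 1,000.
2000–04: 0.1843×4.1 + 0.1639×6.2 + 0.1756×7.6 + 0.2261×5.2 + 0.2501×6.0 = 5.7828 per 1,000.
Difference = 6.8885 − 5.7828 = 1.1057.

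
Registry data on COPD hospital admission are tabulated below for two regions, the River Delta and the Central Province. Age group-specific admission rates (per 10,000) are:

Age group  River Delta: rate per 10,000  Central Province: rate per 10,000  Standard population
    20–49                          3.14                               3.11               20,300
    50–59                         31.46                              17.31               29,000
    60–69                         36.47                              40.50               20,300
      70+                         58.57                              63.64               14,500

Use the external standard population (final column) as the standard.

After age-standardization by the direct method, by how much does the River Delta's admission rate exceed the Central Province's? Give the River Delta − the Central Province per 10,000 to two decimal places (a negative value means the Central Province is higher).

Standard total = 84,100; weights = 0.2414, 0.3448, 0.2414, 0.1724.
The River Delta: 0.2414×3.14 + 0.3448×31.46 + 0.2414×36.47 + 0.1724×58.57 = 30.5076 per 10,000.
The Central Province: 0.2414×3.11 + 0.3448×17.31 + 0.2414×40.50 + 0.1724×63.64 = 27.4679 per 10,000.
Difference = 30.5076 − 27.4679 = 3.0397.

3.04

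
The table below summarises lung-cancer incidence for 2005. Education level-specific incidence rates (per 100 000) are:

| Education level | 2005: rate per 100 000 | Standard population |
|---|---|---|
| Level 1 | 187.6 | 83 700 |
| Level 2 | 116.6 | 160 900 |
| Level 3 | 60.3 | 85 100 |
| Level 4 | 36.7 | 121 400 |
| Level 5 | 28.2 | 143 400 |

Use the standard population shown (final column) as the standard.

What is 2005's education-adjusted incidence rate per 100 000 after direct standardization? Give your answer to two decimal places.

80.90

Standard total = 594 500; weights = 0.1408, 0.2706, 0.1431, 0.2042, 0.2412.
Standardized rate: 0.1408×187.6 + 0.2706×116.6 + 0.1431×60.3 + 0.2042×36.7 + 0.2412×28.2 = 80.8980 per 100 000.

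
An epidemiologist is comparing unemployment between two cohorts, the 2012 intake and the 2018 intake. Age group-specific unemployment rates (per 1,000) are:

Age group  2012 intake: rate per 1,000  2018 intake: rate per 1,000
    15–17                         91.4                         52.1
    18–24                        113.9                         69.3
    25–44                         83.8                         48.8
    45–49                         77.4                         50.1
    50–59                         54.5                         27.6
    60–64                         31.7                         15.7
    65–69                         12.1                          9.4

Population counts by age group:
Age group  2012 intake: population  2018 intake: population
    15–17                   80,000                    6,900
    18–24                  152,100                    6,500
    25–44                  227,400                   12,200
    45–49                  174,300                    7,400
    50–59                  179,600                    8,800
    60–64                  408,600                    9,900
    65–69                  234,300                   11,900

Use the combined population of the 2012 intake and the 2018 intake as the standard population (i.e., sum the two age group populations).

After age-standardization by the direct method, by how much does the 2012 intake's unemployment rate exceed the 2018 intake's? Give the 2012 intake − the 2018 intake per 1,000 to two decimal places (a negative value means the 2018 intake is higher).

Combined standard total = 1,519,900; weights = 0.0572, 0.1043, 0.1576, 0.1195, 0.1240, 0.2753, 0.1620.
The 2012 intake: 0.0572×91.4 + 0.1043×113.9 + 0.1576×83.8 + 0.1195×77.4 + 0.1240×54.5 + 0.2753×31.7 + 0.1620×12.1 = 57.0186 per 1,000.
The 2018 intake: 0.0572×52.1 + 0.1043×69.3 + 0.1576×48.8 + 0.1195×50.1 + 0.1240×27.6 + 0.2753×15.7 + 0.1620×9.4 = 33.1592 per 1,000.
Difference = 57.0186 − 33.1592 = 23.8594.

23.86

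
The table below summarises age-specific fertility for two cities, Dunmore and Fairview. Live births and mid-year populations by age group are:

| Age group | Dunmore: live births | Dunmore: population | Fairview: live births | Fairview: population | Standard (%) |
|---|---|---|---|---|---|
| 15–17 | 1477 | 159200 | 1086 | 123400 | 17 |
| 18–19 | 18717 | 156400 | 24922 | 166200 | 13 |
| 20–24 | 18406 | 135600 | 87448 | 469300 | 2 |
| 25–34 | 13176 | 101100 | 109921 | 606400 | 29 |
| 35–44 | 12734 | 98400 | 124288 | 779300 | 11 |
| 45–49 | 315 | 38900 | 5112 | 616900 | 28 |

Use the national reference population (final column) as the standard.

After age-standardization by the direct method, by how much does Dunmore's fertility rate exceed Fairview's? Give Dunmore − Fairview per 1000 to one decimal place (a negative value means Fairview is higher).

-23.0

Age-specific rates per 1000 for Dunmore: 9.278, 119.674, 135.737, 130.326, 129.411, 8.098.
For Fairview: 8.801, 149.952, 186.337, 181.268, 159.487, 8.287.
Standard weights: 0.17, 0.13, 0.02, 0.29, 0.11, 0.28.
Dunmore: 0.1700×9.278 + 0.1300×119.674 + 0.0200×135.737 + 0.2900×130.326 + 0.1100×129.411 + 0.2800×8.098 = 74.1467 per 1000.
Fairview: 0.1700×8.801 + 0.1300×149.952 + 0.0200×186.337 + 0.2900×181.268 + 0.1100×159.487 + 0.2800×8.287 = 97.1481 per 1000.
Difference = 74.1467 − 97.1481 = -23.0014.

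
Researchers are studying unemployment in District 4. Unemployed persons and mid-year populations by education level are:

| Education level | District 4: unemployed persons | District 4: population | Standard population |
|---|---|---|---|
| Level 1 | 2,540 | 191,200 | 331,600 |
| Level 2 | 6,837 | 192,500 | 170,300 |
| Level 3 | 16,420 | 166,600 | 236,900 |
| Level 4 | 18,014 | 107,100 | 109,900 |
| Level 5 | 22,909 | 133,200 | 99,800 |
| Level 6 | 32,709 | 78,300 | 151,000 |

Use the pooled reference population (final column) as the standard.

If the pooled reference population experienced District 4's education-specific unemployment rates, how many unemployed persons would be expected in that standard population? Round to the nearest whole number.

132531

Education-specific rates per 1,000 for District 4: 13.285, 35.517, 98.559, 168.198, 171.989, 417.739.
Expected unemployed persons = Σ (standard pop × education-specific rate ÷ 1,000)
= 331,600×13.285/1,000 + 170,300×35.517/1,000 + 236,900×98.559/1,000 + 109,900×168.198/1,000 + 99,800×171.989/1,000 + 151,000×417.739/1,000
= 4405.15 + 6048.53 + 23348.73 + 18484.95 + 17164.55 + 63078.66 = 132530.56.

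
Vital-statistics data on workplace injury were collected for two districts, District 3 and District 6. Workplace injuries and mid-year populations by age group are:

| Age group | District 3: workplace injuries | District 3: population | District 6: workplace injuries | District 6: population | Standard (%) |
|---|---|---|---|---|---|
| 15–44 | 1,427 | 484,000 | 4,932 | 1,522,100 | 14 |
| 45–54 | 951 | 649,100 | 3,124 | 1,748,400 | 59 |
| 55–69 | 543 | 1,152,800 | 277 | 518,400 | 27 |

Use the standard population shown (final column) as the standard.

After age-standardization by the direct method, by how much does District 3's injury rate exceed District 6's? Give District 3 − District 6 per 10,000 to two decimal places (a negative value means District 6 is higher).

Age-specific rates per 10,000 for District 3: 29.48, 14.65, 4.71.
For District 6: 32.40, 17.87, 5.34.
Standard weights: 0.14, 0.59, 0.27.
District 3: 0.1400×29.48 + 0.5900×14.65 + 0.2700×4.71 = 14.0436 per 10,000.
District 6: 0.1400×32.40 + 0.5900×17.87 + 0.2700×5.34 = 16.5211 per 10,000.
Difference = 14.0436 − 16.5211 = -2.4775.

-2.48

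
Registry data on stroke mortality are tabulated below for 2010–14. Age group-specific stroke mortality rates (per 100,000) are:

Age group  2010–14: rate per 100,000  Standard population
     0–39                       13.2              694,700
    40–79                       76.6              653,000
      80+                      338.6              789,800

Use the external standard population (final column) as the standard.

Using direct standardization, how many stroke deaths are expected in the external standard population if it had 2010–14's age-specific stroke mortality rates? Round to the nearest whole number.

3266

Expected stroke deaths = Σ (standard pop × age-specific rate ÷ 100,000)
= 694,700×13.2/100,000 + 653,000×76.6/100,000 + 789,800×338.6/100,000
= 91.70 + 500.20 + 2674.26 = 3266.16.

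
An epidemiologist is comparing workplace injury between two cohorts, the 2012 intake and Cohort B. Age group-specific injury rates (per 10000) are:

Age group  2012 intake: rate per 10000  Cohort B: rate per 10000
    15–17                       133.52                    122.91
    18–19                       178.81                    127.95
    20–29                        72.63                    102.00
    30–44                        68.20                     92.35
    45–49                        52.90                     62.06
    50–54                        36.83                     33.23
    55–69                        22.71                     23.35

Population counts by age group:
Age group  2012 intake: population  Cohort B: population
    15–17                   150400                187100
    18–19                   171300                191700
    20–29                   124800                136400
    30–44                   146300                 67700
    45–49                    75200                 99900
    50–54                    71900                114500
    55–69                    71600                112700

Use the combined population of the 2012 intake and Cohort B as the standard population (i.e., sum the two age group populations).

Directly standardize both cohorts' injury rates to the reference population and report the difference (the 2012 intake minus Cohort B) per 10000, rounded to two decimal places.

Combined standard total = 1721500; weights = 0.1960, 0.2109, 0.1517, 0.1243, 0.1017, 0.1083, 0.1071.
The 2012 intake: 0.1960×133.52 + 0.2109×178.81 + 0.1517×72.63 + 0.1243×68.20 + 0.1017×52.90 + 0.1083×36.83 + 0.1071×22.71 = 95.1787 per 10000.
Cohort B: 0.1960×122.91 + 0.2109×127.95 + 0.1517×102.00 + 0.1243×92.35 + 0.1017×62.06 + 0.1083×33.23 + 0.1071×23.35 = 90.4429 per 10000.
Difference = 95.1787 − 90.4429 = 4.7358.

4.74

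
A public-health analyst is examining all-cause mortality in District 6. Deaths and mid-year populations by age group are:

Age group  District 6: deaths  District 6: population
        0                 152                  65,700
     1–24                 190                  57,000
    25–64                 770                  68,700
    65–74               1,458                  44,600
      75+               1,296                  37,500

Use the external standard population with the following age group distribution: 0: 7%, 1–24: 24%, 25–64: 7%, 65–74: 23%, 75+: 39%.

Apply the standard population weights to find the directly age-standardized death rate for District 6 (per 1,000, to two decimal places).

Age-specific rates per 1,000 for District 6: 2.314, 3.333, 11.208, 32.691, 34.560.
Standard weights: 0.07, 0.24, 0.07, 0.23, 0.39.
Standardized rate: 0.0700×2.314 + 0.2400×3.333 + 0.0700×11.208 + 0.2300×32.691 + 0.3900×34.560 = 22.7438 per 1,000.

22.74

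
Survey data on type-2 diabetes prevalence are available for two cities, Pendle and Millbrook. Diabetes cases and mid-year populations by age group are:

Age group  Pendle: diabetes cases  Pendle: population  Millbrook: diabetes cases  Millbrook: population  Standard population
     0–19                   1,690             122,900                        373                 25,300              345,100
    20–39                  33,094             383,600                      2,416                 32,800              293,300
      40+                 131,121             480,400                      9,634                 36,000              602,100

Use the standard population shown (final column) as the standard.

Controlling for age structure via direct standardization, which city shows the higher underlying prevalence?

Age-specific rates per 1,000 for Pendle: 13.751, 86.272, 272.941.
For Millbrook: 14.743, 73.659, 267.611.
Standard total = 1,240,500; weights = 0.2782, 0.2364, 0.4854.
Pendle: 0.2782×13.751 + 0.2364×86.272 + 0.4854×272.941 = 156.7006 per 1,000.
Millbrook: 0.2782×14.743 + 0.2364×73.659 + 0.4854×267.611 = 151.4071 per 1,000.

Pendle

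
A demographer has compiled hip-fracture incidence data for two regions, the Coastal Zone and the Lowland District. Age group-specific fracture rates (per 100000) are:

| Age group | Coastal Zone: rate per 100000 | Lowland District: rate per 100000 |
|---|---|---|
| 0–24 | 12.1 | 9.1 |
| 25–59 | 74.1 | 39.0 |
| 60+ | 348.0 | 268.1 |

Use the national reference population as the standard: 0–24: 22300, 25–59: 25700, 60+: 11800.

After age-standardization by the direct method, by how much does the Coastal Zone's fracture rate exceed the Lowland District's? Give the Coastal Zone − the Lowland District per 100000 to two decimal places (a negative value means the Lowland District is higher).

31.97

Standard total = 59800; weights = 0.3729, 0.4298, 0.1973.
The Coastal Zone: 0.3729×12.1 + 0.4298×74.1 + 0.1973×348.0 = 105.0268 per 100000.
The Lowland District: 0.3729×9.1 + 0.4298×39.0 + 0.1973×268.1 = 73.0570 per 100000.
Difference = 105.0268 − 73.0570 = 31.9697.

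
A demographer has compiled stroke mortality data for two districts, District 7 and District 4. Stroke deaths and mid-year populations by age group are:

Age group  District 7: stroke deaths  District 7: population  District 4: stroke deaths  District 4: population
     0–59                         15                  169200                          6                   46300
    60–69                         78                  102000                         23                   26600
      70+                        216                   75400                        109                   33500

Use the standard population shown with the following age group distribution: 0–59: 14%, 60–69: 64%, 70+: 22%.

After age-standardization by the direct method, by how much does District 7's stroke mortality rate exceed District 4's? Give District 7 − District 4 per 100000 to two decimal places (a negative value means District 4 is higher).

Age-specific rates per 100000 for District 7: 8.87, 76.47, 286.47.
For District 4: 12.96, 86.47, 325.37.
Standard weights: 0.14, 0.64, 0.22.
District 7: 0.1400×8.87 + 0.6400×76.47 + 0.2200×286.47 = 113.2062 per 100000.
District 4: 0.1400×12.96 + 0.6400×86.47 + 0.2200×325.37 = 128.7347 per 100000.
Difference = 113.2062 − 128.7347 = -15.5285.

-15.53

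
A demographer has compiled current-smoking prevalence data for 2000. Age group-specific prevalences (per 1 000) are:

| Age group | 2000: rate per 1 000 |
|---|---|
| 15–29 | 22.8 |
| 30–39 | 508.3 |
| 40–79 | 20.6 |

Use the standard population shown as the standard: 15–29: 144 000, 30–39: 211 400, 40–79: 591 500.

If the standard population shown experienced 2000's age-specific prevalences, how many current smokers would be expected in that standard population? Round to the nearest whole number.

Expected current smokers = Σ (standard pop × age-specific rate ÷ 1 000)
= 144 000×22.8/1 000 + 211 400×508.3/1 000 + 591 500×20.6/1 000
= 3283.20 + 107454.62 + 12184.90 = 122922.72.

122923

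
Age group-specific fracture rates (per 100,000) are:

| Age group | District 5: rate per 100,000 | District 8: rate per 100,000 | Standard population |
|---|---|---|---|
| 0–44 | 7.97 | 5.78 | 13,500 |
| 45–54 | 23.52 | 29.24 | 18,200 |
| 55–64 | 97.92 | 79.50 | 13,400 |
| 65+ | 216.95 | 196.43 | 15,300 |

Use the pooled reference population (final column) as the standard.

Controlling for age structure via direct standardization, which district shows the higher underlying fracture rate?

District 5

Standard total = 60,400; weights = 0.2235, 0.3013, 0.2219, 0.2533.
District 5: 0.2235×7.97 + 0.3013×23.52 + 0.2219×97.92 + 0.2533×216.95 = 85.5484 per 100,000.
District 8: 0.2235×5.78 + 0.3013×29.24 + 0.2219×79.50 + 0.2533×196.43 = 77.4980 per 100,000.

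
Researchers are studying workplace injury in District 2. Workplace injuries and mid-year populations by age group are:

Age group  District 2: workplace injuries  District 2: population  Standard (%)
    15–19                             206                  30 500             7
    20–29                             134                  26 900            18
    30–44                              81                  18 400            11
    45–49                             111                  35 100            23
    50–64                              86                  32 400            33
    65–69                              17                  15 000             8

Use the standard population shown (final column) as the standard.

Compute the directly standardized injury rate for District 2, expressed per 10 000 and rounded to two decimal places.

35.48

Age-specific rates per 10 000 for District 2: 67.54, 49.81, 44.02, 31.62, 26.54, 11.33.
Standard weights: 0.07, 0.18, 0.11, 0.23, 0.33, 0.08.
Standardized rate: 0.0700×67.54 + 0.1800×49.81 + 0.1100×44.02 + 0.2300×31.62 + 0.3300×26.54 + 0.0800×11.33 = 35.4762 per 10 000.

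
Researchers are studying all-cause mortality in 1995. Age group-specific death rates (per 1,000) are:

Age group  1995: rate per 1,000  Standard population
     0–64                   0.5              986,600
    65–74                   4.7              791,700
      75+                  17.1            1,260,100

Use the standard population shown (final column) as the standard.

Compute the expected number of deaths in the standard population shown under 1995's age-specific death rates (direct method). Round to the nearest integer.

25762

Expected deaths = Σ (standard pop × age-specific rate ÷ 1,000)
= 986,600×0.5/1,000 + 791,700×4.7/1,000 + 1,260,100×17.1/1,000
= 493.30 + 3720.99 + 21547.71 = 25762.00.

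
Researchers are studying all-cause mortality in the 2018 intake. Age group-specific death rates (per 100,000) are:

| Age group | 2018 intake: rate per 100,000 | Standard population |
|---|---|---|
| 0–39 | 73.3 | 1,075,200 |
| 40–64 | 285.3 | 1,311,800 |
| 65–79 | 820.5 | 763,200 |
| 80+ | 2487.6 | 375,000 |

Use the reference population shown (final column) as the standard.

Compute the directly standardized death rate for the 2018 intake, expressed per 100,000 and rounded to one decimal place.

Standard total = 3,525,200; weights = 0.3050, 0.3721, 0.2165, 0.1064.
Standardized rate: 0.3050×73.3 + 0.3721×285.3 + 0.2165×820.5 + 0.1064×2487.6 = 570.7830 per 100,000.

570.8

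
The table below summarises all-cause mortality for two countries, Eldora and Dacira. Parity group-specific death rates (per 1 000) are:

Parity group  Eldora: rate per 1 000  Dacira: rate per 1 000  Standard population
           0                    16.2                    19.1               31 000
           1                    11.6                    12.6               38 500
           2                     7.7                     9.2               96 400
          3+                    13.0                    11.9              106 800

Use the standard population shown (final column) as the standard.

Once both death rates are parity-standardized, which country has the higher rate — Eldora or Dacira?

Dacira

Standard total = 272 700; weights = 0.1137, 0.1412, 0.3535, 0.3916.
Eldora: 0.1137×16.2 + 0.1412×11.6 + 0.3535×7.7 + 0.3916×13.0 = 11.2926 per 1 000.
Dacira: 0.1137×19.1 + 0.1412×12.6 + 0.3535×9.2 + 0.3916×11.9 = 11.8629 per 1 000.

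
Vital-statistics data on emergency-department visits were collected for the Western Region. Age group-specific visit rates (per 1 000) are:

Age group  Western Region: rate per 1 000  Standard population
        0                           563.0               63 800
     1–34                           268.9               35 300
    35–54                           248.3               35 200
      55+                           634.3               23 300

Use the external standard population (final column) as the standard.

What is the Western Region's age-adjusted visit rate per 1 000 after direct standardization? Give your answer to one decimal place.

Standard total = 157 600; weights = 0.4048, 0.2240, 0.2234, 0.1478.
Standardized rate: 0.4048×563.0 + 0.2240×268.9 + 0.2234×248.3 + 0.1478×634.3 = 437.3789 per 1 000.

437.4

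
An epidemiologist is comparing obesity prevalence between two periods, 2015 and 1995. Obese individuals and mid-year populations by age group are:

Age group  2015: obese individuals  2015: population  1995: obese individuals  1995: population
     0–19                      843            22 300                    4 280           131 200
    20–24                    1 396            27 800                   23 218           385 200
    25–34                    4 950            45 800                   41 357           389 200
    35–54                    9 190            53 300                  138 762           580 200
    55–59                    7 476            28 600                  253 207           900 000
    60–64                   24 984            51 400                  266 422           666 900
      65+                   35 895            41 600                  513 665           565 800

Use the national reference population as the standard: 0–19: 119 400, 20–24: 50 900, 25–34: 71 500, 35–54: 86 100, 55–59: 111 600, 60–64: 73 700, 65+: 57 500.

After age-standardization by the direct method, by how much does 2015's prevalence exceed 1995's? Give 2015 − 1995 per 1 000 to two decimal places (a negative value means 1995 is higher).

-6.91

Age-specific rates per 1 000 for 2015: 37.803, 50.216, 108.079, 172.420, 261.399, 486.070, 862.861.
For 1995: 32.622, 60.275, 106.262, 239.162, 281.341, 399.493, 907.856.
Standard total = 570 700; weights = 0.2092, 0.0892, 0.1253, 0.1509, 0.1955, 0.1291, 0.1008.
2015: 0.2092×37.803 + 0.0892×50.216 + 0.1253×108.079 + 0.1509×172.420 + 0.1955×261.399 + 0.1291×486.070 + 0.1008×862.861 = 252.7643 per 1 000.
1995: 0.2092×32.622 + 0.0892×60.275 + 0.1253×106.262 + 0.1509×239.162 + 0.1955×281.341 + 0.1291×399.493 + 0.1008×907.856 = 259.6718 per 1 000.
Difference = 252.7643 − 259.6718 = -6.9075.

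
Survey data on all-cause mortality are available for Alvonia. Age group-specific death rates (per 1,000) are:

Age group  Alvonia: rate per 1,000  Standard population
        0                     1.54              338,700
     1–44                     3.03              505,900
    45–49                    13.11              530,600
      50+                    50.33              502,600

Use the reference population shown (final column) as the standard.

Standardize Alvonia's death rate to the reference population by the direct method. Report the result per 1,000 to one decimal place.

Standard total = 1,877,800; weights = 0.1804, 0.2694, 0.2826, 0.2677.
Standardized rate: 0.1804×1.54 + 0.2694×3.03 + 0.2826×13.11 + 0.2677×50.33 = 18.2695 per 1,000.

18.3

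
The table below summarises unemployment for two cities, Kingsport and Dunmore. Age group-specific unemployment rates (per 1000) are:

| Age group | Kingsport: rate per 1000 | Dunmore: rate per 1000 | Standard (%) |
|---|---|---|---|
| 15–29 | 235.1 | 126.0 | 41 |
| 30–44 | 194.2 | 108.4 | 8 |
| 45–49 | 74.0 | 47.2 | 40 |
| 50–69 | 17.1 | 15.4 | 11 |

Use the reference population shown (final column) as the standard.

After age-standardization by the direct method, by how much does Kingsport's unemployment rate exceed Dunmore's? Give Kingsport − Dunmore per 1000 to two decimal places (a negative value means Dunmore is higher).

Standard weights: 0.41, 0.08, 0.40, 0.11.
Kingsport: 0.4100×235.1 + 0.0800×194.2 + 0.4000×74.0 + 0.1100×17.1 = 143.4080 per 1000.
Dunmore: 0.4100×126.0 + 0.0800×108.4 + 0.4000×47.2 + 0.1100×15.4 = 80.9060 per 1000.
Difference = 143.4080 − 80.9060 = 62.5020.

62.50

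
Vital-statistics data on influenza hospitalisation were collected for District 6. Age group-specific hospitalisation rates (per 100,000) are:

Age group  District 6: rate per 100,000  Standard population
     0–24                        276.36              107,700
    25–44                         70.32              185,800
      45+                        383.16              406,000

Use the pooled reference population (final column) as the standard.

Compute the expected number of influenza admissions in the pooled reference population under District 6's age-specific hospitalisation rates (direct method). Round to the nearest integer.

Expected influenza admissions = Σ (standard pop × age-specific rate ÷ 100,000)
= 107,700×276.36/100,000 + 185,800×70.32/100,000 + 406,000×383.16/100,000
= 297.64 + 130.65 + 1555.63 = 1983.92.

1984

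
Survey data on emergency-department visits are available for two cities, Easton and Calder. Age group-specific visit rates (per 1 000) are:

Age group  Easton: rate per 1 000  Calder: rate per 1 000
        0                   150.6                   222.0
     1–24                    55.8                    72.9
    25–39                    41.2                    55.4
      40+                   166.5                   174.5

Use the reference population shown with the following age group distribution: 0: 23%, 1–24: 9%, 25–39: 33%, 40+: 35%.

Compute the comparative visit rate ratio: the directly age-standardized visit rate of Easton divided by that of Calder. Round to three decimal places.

0.814

Standard weights: 0.23, 0.09, 0.33, 0.35.
Easton: 0.2300×150.6 + 0.0900×55.8 + 0.3300×41.2 + 0.3500×166.5 = 111.5310 per 1 000.
Calder: 0.2300×222.0 + 0.0900×72.9 + 0.3300×55.4 + 0.3500×174.5 = 136.9780 per 1 000.
Ratio = 111.5310 ÷ 136.9780 = 0.81423.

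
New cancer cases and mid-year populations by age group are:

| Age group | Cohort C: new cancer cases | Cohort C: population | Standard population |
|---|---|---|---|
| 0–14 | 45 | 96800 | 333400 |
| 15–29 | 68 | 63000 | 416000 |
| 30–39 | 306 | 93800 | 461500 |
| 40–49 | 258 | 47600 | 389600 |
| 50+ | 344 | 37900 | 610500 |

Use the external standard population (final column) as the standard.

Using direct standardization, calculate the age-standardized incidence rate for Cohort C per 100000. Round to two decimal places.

Age-specific rates per 100000 for Cohort C: 46.49, 107.94, 326.23, 542.02, 907.65.
Standard total = 2211000; weights = 0.1508, 0.1882, 0.2087, 0.1762, 0.2761.
Standardized rate: 0.1508×46.49 + 0.1882×107.94 + 0.2087×326.23 + 0.1762×542.02 + 0.2761×907.65 = 441.5400 per 100000.

441.54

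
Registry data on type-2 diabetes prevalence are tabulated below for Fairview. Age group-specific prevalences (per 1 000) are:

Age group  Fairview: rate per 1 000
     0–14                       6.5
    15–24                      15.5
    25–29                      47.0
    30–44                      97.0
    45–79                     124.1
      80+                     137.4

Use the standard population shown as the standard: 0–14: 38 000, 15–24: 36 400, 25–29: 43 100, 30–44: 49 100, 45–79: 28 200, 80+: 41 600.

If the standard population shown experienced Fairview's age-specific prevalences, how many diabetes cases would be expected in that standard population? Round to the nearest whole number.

16815

Expected diabetes cases = Σ (standard pop × age-specific rate ÷ 1 000)
= 38 000×6.5/1 000 + 36 400×15.5/1 000 + 43 100×47.0/1 000 + 49 100×97.0/1 000 + 28 200×124.1/1 000 + 41 600×137.4/1 000
= 247.00 + 564.20 + 2025.70 + 4762.70 + 3499.62 + 5715.84 = 16815.06.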